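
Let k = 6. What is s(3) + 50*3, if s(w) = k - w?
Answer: 153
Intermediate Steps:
s(w) = 6 - w
s(3) + 50*3 = (6 - 1*3) + 50*3 = (6 - 3) + 150 = 3 + 150 = 153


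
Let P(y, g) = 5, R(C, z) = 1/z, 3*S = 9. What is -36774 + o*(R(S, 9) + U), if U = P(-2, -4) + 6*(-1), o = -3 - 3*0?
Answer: -110314/3 ≈ -36771.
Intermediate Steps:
S = 3 (S = (⅓)*9 = 3)
R(C, z) = 1/z
o = -3 (o = -3 + 0 = -3)
U = -1 (U = 5 + 6*(-1) = 5 - 6 = -1)
-36774 + o*(R(S, 9) + U) = -36774 - 3*(1/9 - 1) = -36774 - 3*(⅑ - 1) = -36774 - 3*(-8/9) = -36774 + 8/3 = -110314/3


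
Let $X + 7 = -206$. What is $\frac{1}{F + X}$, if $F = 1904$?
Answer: $\frac{1}{1691} \approx 0.00059137$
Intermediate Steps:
$X = -213$ ($X = -7 - 206 = -213$)
$\frac{1}{F + X} = \frac{1}{1904 - 213} = \frac{1}{1691}$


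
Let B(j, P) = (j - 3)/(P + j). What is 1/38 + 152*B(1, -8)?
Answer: 11559/266 ≈ 43.455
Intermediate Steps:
B(j, P) = (-3 + j)/(P + j)
1/38 + 152*B(1, -8) = 1/38 + 152*((-3 + 1)/(-8 + 1)) = 1/38 + 152*(-2/(-7)) = 1/38 + 152*(-⅐*(-2)) = 1/38 + 152*(2/7) = 1/38 + 304/7 = 11559/266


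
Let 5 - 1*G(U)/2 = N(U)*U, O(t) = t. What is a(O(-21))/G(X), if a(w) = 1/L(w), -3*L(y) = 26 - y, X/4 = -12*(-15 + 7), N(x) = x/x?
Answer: 3/35626 ≈ 8.4208e-5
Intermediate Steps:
N(x) = 1
X = 384 (X = 4*(-12*(-15 + 7)) = 4*(-12*(-8)) = 4*96 = 384)
L(y) = -26/3 + y/3 (L(y) = -(26 - y)/3 = -26/3 + y/3)
G(U) = 10 - 2*U
a(w) = 1/(-26/3 + w/3)
a(O(-21))/G(X) = (3/(-26 - 21))/(10 - 2*384) = (3/(-47))/(10 - 768) = (3*(-1/47))/(-758) = -3/47*(-1/758) = 3/35626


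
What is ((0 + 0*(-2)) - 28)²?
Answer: 784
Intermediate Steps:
((0 + 0*(-2)) - 28)² = ((0 + 0) - 28)² = (0 - 28)² = (-28)² = 784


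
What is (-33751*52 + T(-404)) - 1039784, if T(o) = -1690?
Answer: -2796526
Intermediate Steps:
(-33751*52 + T(-404)) - 1039784 = (-33751*52 - 1690) - 1039784 = (-1755052 - 1690) - 1039784 = -1756742 - 1039784 = -2796526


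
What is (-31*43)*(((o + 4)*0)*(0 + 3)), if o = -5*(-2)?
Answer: 0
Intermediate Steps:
o = 10
(-31*43)*(((o + 4)*0)*(0 + 3)) = (-31*43)*(((10 + 4)*0)*(0 + 3)) = -1333*14*0*3 = -0*3 = -1333*0 = 0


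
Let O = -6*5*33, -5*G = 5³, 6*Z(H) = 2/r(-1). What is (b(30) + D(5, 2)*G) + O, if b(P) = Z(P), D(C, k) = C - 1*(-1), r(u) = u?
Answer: -3421/3 ≈ -1140.3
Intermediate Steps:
Z(H) = -⅓ (Z(H) = (2/(-1))/6 = (2*(-1))/6 = (⅙)*(-2) = -⅓)
D(C, k) = 1 + C (D(C, k) = C + 1 = 1 + C)
b(P) = -⅓
G = -25 (G = -⅕*5³ = -⅕*125 = -25)
O = -990 (O = -30*33 = -990)
(b(30) + D(5, 2)*G) + O = (-⅓ + (1 + 5)*(-25)) - 990 = (-⅓ + 6*(-25)) - 990 = (-⅓ - 150) - 990 = -451/3 - 990 = -3421/3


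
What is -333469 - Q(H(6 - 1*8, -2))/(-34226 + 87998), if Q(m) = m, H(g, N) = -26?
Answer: -8965647521/26886 ≈ -3.3347e+5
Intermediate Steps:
-333469 - Q(H(6 - 1*8, -2))/(-34226 + 87998) = -333469 - (-26)/(-34226 + 87998) = -333469 - (-26)/53772 = -333469 - 1*(-13/26886) = -333469 + 13/26886 = -8965647521/26886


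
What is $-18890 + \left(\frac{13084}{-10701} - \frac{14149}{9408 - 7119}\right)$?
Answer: $- \frac{154294714645}{8164863} \approx -18897.0$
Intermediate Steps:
$-18890 + \left(\frac{13084}{-10701} - \frac{14149}{9408 - 7119}\right) = -18890 + \left(13084 \left(- \frac{1}{10701}\right) - \frac{14149}{2289}\right) = -18890 - \frac{60452575}{8164863} = - \frac{154294714645}{8164863}$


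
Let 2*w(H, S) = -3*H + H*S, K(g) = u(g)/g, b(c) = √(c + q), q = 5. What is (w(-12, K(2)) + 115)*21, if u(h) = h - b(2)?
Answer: 2667 + 63*√7 ≈ 2833.7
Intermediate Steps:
b(c) = √(5 + c) (b(c) = √(c + 5) = √(5 + c))
u(h) = h - √7 (u(h) = h - √(5 + 2) = h - √7)
K(g) = (g - √7)/g
w(H, S) = -3*H/2 + H*S/2 (w(H, S) = (-3*H + H*S)/2 = -3*H/2 + H*S/2)
(w(-12, K(2)) + 115)*21 = ((½)*(-12)*(-3 + (2 - √7)/2) + 115)*21 = ((½)*(-12)*(-3 + (1 - √7/2)) + 115)*21 = ((½)*(-12)*(-2 - √7/2) + 115)*21 = ((12 + 3*√7) + 115)*21 = (127 + 3*√7)*21 = 2667 + 63*√7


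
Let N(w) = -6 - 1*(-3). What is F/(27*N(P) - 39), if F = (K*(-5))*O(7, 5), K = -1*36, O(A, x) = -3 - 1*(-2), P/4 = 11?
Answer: 3/2 ≈ 1.5000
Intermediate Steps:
P = 44 (P = 4*11 = 44)
N(w) = -3 (N(w) = -6 + 3 = -3)
O(A, x) = -1 (O(A, x) = -3 + 2 = -1)
K = -36
F = -180 (F = -36*(-5)*(-1) = 180*(-1) = -180)
F/(27*N(P) - 39) = -180/(27*(-3) - 39) = -180/(-81 - 39) = -180/(-120) = -180*(-1/120) = 3/2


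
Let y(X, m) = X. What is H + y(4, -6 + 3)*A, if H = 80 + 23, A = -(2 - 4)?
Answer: 111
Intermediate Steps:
A = 2 (A = -1*(-2) = 2)
H = 103
H + y(4, -6 + 3)*A = 103 + 4*2 = 103 + 8 = 111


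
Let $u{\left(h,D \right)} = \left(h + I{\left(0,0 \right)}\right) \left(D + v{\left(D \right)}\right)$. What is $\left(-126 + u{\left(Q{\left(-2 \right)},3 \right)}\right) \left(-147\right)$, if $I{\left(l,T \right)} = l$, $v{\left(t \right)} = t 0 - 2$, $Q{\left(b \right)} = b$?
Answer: $18816$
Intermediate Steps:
$v{\left(t \right)} = -2$ ($v{\left(t \right)} = 0 - 2 = -2$)
$u{\left(h,D \right)} = h \left(-2 + D\right)$ ($u{\left(h,D \right)} = \left(h + 0\right) \left(D - 2\right) = h \left(-2 + D\right)$)
$\left(-126 + u{\left(Q{\left(-2 \right)},3 \right)}\right) \left(-147\right) = \left(-126 - 2 \left(-2 + 3\right)\right) \left(-147\right) = \left(-126 - 2\right) \left(-147\right) = \left(-128\right) \left(-147\right) = 18816$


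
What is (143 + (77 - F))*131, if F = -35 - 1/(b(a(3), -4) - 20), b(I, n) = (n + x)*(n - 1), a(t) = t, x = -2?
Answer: 334181/10 ≈ 33418.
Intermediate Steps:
b(I, n) = (-1 + n)*(-2 + n) (b(I, n) = (n - 2)*(n - 1) = (-2 + n)*(-1 + n) = (-1 + n)*(-2 + n))
F = -351/10 (F = -35 - 1/((2 + (-4)² - 3*(-4)) - 20) = -35 - 1/((2 + 16 + 12) - 20) = -35 - 1/(30 - 20) = -35 - 1/10 = -35 - 1*⅒ = -35 - ⅒ = -351/10 ≈ -35.100)
(143 + (77 - F))*131 = (143 + (77 - 1*(-351/10)))*131 = (143 + (77 + 351/10))*131 = (143 + 1121/10)*131 = (2551/10)*131 = 334181/10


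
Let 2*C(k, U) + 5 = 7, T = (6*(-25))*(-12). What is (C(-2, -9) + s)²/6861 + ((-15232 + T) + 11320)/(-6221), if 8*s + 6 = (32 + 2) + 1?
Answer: 935904197/2731665984 ≈ 0.34261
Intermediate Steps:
s = 29/8 (s = -¾ + ((32 + 2) + 1)/8 = -¾ + (34 + 1)/8 = -¾ + (⅛)*35 = -¾ + 35/8 = 29/8 ≈ 3.6250)
T = 1800 (T = -150*(-12) = 1800)
C(k, U) = 1 (C(k, U) = -5/2 + (½)*7 = -5/2 + 7/2 = 1)
(C(-2, -9) + s)²/6861 + ((-15232 + T) + 11320)/(-6221) = (1 + 29/8)²/6861 + ((-15232 + 1800) + 11320)/(-6221) = (37/8)²*(1/6861) + (-13432 + 11320)*(-1/6221) = (1369/64)*(1/6861) - 2112*(-1/6221) = 1369/439104 + 2112/6221 = 935904197/2731665984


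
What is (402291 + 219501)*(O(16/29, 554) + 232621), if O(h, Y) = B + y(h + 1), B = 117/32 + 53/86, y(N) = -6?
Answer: 6219554516289/43 ≈ 1.4464e+11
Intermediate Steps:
B = 5879/1376 (B = 117*(1/32) + 53*(1/86) = 117/32 + 53/86 = 5879/1376 ≈ 4.2725)
O(h, Y) = -2377/1376 (O(h, Y) = 5879/1376 - 6 = -2377/1376)
(402291 + 219501)*(O(16/29, 554) + 232621) = (402291 + 219501)*(-2377/1376 + 232621) = 621792*(320084119/1376) = 6219554516289/43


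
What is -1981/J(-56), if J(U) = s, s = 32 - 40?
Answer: 1981/8 ≈ 247.63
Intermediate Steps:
s = -8
J(U) = -8
-1981/J(-56) = -1981/(-8) = -1981*(-1)/8 = -1*(-1981/8) = 1981/8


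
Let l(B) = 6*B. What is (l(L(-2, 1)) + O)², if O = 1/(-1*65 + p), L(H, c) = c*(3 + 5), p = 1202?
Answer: 2978648929/1292769 ≈ 2304.1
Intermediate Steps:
L(H, c) = 8*c (L(H, c) = c*8 = 8*c)
O = 1/1137 (O = 1/(-1*65 + 1202) = 1/(-65 + 1202) = 1/1137 ≈ 0.00087951)
(l(L(-2, 1)) + O)² = (6*(8*1) + 1/1137)² = (6*8 + 1/1137)² = (48 + 1/1137)² = (54577/1137)² = 2978648929/1292769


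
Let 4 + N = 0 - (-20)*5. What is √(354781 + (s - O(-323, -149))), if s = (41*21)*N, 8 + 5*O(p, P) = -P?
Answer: 2*√2733805/5 ≈ 661.37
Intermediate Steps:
O(p, P) = -8/5 - P/5 (O(p, P) = -8/5 + (-P)/5 = -8/5 - P/5)
N = 96 (N = -4 + (0 - (-20)*5) = -4 + (0 - 5*(-20)) = -4 + (0 + 100) = -4 + 100 = 96)
s = 82656 (s = (41*21)*96 = 861*96 = 82656)
√(354781 + (s - O(-323, -149))) = √(354781 + (82656 - (-8/5 - ⅕*(-149)))) = √(354781 + (82656 - (-8/5 + 149/5))) = √(354781 + (82656 - 1*141/5)) = √(354781 + (82656 - 141/5)) = √(354781 + 413139/5) = √(2187044/5) = 2*√2733805/5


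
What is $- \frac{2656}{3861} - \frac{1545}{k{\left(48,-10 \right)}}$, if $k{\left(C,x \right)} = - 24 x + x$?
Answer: $- \frac{1315225}{177606} \approx -7.4053$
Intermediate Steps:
$k{\left(C,x \right)} = - 23 x$
$- \frac{2656}{3861} - \frac{1545}{k{\left(48,-10 \right)}} = - \frac{2656}{3861} - \frac{1545}{\left(-23\right) \left(-10\right)} = \left(-2656\right) \frac{1}{3861} - \frac{1545}{230} = - \frac{2656}{3861} - \frac{309}{46} = - \frac{1315225}{177606}$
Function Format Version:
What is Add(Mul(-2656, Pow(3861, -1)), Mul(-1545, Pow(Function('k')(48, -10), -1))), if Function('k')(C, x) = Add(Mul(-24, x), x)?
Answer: Rational(-1315225, 177606) ≈ -7.4053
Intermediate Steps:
Function('k')(C, x) = Mul(-23, x)
Add(Mul(-2656, Pow(3861, -1)), Mul(-1545, Pow(Function('k')(48, -10), -1))) = Add(Mul(-2656, Pow(3861, -1)), Mul(-1545, Pow(Mul(-23, -10), -1))) = Add(Mul(-2656, Rational(1, 3861)), Mul(-1545, Pow(230, -1))) = Add(Rational(-2656, 3861), Mul(-1545, Rational(1, 230))) = Add(Rational(-2656, 3861), Rational(-309, 46)) = Rational(-1315225, 177606)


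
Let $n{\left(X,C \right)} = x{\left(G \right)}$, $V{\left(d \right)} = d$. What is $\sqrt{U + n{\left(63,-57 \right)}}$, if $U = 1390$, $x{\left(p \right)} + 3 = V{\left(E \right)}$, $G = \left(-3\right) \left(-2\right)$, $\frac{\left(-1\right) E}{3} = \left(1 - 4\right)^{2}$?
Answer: $4 \sqrt{85} \approx 36.878$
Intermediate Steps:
$E = -27$ ($E = - 3 \left(1 - 4\right)^{2} = - 3 \left(-3\right)^{2} = \left(-3\right) 9 = -27$)
$G = 6$
$x{\left(p \right)} = -30$ ($x{\left(p \right)} = -3 - 27 = -30$)
$n{\left(X,C \right)} = -30$
$\sqrt{U + n{\left(63,-57 \right)}} = \sqrt{1390 - 30} = \sqrt{1360} = 4 \sqrt{85}$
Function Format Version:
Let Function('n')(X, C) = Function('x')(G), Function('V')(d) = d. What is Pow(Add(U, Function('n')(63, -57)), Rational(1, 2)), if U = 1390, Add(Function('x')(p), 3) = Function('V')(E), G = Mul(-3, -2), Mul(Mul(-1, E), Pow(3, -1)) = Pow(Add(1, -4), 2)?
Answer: Mul(4, Pow(85, Rational(1, 2))) ≈ 36.878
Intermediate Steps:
E = -27 (E = Mul(-3, Pow(Add(1, -4), 2)) = Mul(-3, Pow(-3, 2)) = Mul(-3, 9) = -27)
G = 6
Function('x')(p) = -30 (Function('x')(p) = Add(-3, -27) = -30)
Function('n')(X, C) = -30
Pow(Add(U, Function('n')(63, -57)), Rational(1, 2)) = Pow(Add(1390, -30), Rational(1, 2)) = Pow(1360, Rational(1, 2)) = Mul(4, Pow(85, Rational(1, 2)))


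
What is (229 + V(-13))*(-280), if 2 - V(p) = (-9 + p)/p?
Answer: -834680/13 ≈ -64206.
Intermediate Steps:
V(p) = 2 - (-9 + p)/p
(229 + V(-13))*(-280) = (229 + (9 - 13)/(-13))*(-280) = (229 - 1/13*(-4))*(-280) = (229 + 4/13)*(-280) = (2981/13)*(-280) = -834680/13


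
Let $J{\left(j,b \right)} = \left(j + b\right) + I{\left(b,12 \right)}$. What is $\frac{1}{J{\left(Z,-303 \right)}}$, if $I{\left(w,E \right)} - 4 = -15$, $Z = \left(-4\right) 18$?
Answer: $- \frac{1}{386} \approx -0.0025907$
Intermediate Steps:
$Z = -72$
$I{\left(w,E \right)} = -11$ ($I{\left(w,E \right)} = 4 - 15 = -11$)
$J{\left(j,b \right)} = -11 + b + j$ ($J{\left(j,b \right)} = \left(j + b\right) - 11 = \left(b + j\right) - 11 = -11 + b + j$)
$\frac{1}{J{\left(Z,-303 \right)}} = \frac{1}{-11 - 303 - 72} = \frac{1}{-386} = - \frac{1}{386}$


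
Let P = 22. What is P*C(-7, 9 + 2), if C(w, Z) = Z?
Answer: 242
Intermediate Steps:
P*C(-7, 9 + 2) = 22*(9 + 2) = 22*11 = 242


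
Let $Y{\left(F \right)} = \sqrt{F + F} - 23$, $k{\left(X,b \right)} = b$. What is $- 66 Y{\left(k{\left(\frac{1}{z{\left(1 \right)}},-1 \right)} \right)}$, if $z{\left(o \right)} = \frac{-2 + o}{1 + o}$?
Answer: $1518 - 66 i \sqrt{2} \approx 1518.0 - 93.338 i$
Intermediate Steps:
$z{\left(o \right)} = \frac{-2 + o}{1 + o}$
$Y{\left(F \right)} = -23 + \sqrt{2} \sqrt{F}$ ($Y{\left(F \right)} = \sqrt{2 F} - 23 = \sqrt{2} \sqrt{F} - 23 = -23 + \sqrt{2} \sqrt{F}$)
$- 66 Y{\left(k{\left(\frac{1}{z{\left(1 \right)}},-1 \right)} \right)} = - 66 \left(-23 + \sqrt{2} \sqrt{-1}\right) = - 66 \left(-23 + \sqrt{2} i\right) = - 66 \left(-23 + i \sqrt{2}\right) = 1518 - 66 i \sqrt{2}$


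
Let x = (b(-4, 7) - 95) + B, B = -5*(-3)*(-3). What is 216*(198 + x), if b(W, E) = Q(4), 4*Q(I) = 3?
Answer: 12690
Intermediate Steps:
Q(I) = 3/4 (Q(I) = (1/4)*3 = 3/4)
b(W, E) = 3/4
B = -45 (B = 15*(-3) = -45)
x = -557/4 (x = (3/4 - 95) - 45 = -377/4 - 45 = -557/4 ≈ -139.25)
216*(198 + x) = 216*(198 - 557/4) = 216*(235/4) = 12690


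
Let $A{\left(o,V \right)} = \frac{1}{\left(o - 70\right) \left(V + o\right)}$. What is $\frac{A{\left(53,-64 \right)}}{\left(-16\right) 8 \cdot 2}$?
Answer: $- \frac{1}{47872} \approx -2.0889 \cdot 10^{-5}$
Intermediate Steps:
$A{\left(o,V \right)} = \frac{1}{\left(-70 + o\right) \left(V + o\right)}$
$\frac{A{\left(53,-64 \right)}}{\left(-16\right) 8 \cdot 2} = \frac{1}{\left(53^{2} - -4480 - 3710 - 3392\right) \left(-16\right) 8 \cdot 2} = \frac{1}{\left(2809 + 4480 - 3710 - 3392\right) \left(\left(-128\right) 2\right)} = \frac{1}{187 \left(-256\right)} = \frac{1}{187} \left(- \frac{1}{256}\right) = - \frac{1}{47872}$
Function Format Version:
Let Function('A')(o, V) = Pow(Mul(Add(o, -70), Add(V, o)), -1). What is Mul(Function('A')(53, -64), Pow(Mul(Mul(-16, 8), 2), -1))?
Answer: Rational(-1, 47872) ≈ -2.0889e-5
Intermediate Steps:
Function('A')(o, V) = Mul(Pow(Add(-70, o), -1), Pow(Add(V, o), -1)) (Function('A')(o, V) = Pow(Mul(Add(-70, o), Add(V, o)), -1) = Mul(Pow(Add(-70, o), -1), Pow(Add(V, o), -1)))
Mul(Function('A')(53, -64), Pow(Mul(Mul(-16, 8), 2), -1)) = Mul(Pow(Add(Pow(53, 2), Mul(-70, -64), Mul(-70, 53), Mul(-64, 53)), -1), Pow(Mul(Mul(-16, 8), 2), -1)) = Mul(Pow(Add(2809, 4480, -3710, -3392), -1), Pow(Mul(-128, 2), -1)) = Mul(Pow(187, -1), Pow(-256, -1)) = Mul(Rational(1, 187), Rational(-1, 256)) = Rational(-1, 47872)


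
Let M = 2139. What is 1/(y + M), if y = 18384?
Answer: 1/20523 ≈ 4.8726e-5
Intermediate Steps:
1/(y + M) = 1/(18384 + 2139) = 1/20523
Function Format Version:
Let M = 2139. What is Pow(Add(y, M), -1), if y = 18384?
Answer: Rational(1, 20523) ≈ 4.8726e-5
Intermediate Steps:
Pow(Add(y, M), -1) = Pow(Add(18384, 2139), -1) = Pow(20523, -1) = Rational(1, 20523)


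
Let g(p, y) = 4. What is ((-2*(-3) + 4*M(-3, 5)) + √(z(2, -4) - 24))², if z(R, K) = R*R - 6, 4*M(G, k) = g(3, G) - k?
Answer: (5 + I*√26)² ≈ -1.0 + 50.99*I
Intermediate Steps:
M(G, k) = 1 - k/4 (M(G, k) = (4 - k)/4 = 1 - k/4)
z(R, K) = -6 + R² (z(R, K) = R² - 6 = -6 + R²)
((-2*(-3) + 4*M(-3, 5)) + √(z(2, -4) - 24))² = ((-2*(-3) + 4*(1 - ¼*5)) + √((-6 + 2²) - 24))² = ((6 + 4*(1 - 5/4)) + √((-6 + 4) - 24))² = ((6 + 4*(-¼)) + √(-2 - 24))² = ((6 - 1) + √(-26))² = (5 + I*√26)²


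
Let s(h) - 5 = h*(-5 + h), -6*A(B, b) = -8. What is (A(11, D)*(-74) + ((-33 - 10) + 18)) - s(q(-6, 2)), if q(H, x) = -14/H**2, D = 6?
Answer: -42367/324 ≈ -130.76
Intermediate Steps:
A(B, b) = 4/3 (A(B, b) = -1/6*(-8) = 4/3)
q(H, x) = -14/H**2
s(h) = 5 + h*(-5 + h)
(A(11, D)*(-74) + ((-33 - 10) + 18)) - s(q(-6, 2)) = ((4/3)*(-74) + ((-33 - 10) + 18)) - (5 + (-14/(-6)**2)**2 - (-70)/(-6)**2) = (-296/3 + (-43 + 18)) - (5 + (-14*1/36)**2 - (-70)/36) = (-296/3 - 25) - (5 + (-7/18)**2 - 5*(-7/18)) = -371/3 - (5 + 49/324 + 35/18) = -371/3 - 1*2299/324 = -371/3 - 2299/324 = -42367/324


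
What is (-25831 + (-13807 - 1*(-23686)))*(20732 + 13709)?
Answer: -549402832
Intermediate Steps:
(-25831 + (-13807 - 1*(-23686)))*(20732 + 13709) = (-25831 + (-13807 + 23686))*34441 = (-25831 + 9879)*34441 = -15952*34441 = -549402832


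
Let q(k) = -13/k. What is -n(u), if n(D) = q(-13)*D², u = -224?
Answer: -50176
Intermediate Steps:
n(D) = D² (n(D) = (-13/(-13))*D² = (-13*(-1/13))*D² = 1*D² = D²)
-n(u) = -1*(-224)² = -1*50176 = -50176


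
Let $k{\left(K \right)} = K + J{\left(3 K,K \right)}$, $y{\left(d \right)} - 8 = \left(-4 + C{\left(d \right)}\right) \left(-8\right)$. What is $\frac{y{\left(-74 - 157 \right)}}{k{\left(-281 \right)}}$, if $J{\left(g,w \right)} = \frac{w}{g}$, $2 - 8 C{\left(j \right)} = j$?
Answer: $\frac{579}{842} \approx 0.68765$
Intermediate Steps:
$C{\left(j \right)} = \frac{1}{4} - \frac{j}{8}$
$y{\left(d \right)} = 38 + d$ ($y{\left(d \right)} = 8 + \left(-4 - \left(- \frac{1}{4} + \frac{d}{8}\right)\right) \left(-8\right) = 8 + \left(- \frac{15}{4} - \frac{d}{8}\right) \left(-8\right) = 8 + \left(30 + d\right) = 38 + d$)
$k{\left(K \right)} = \frac{1}{3} + K$ ($k{\left(K \right)} = K + \frac{K}{3 K} = K + K \frac{1}{3 K} = K + \frac{1}{3} = \frac{1}{3} + K$)
$\frac{y{\left(-74 - 157 \right)}}{k{\left(-281 \right)}} = \frac{38 - 231}{\frac{1}{3} - 281} = \frac{38 - 231}{- \frac{842}{3}} = \left(-193\right) \left(- \frac{3}{842}\right) = \frac{579}{842}$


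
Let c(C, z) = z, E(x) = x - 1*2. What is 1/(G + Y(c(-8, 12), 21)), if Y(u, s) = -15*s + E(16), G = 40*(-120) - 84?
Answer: -1/5185 ≈ -0.00019286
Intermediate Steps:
E(x) = -2 + x (E(x) = x - 2 = -2 + x)
G = -4884 (G = -4800 - 84 = -4884)
Y(u, s) = 14 - 15*s (Y(u, s) = -15*s + (-2 + 16) = -15*s + 14 = 14 - 15*s)
1/(G + Y(c(-8, 12), 21)) = 1/(-4884 + (14 - 15*21)) = 1/(-4884 + (14 - 315)) = 1/(-4884 - 301) = 1/(-5185) = -1/5185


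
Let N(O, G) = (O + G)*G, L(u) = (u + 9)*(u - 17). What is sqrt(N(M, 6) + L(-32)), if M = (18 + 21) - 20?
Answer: sqrt(1277) ≈ 35.735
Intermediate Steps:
L(u) = (-17 + u)*(9 + u) (L(u) = (9 + u)*(-17 + u) = (-17 + u)*(9 + u))
M = 19 (M = 39 - 20 = 19)
N(O, G) = G*(G + O) (N(O, G) = (G + O)*G = G*(G + O))
sqrt(N(M, 6) + L(-32)) = sqrt(6*(6 + 19) + (-153 + (-32)**2 - 8*(-32))) = sqrt(6*25 + (-153 + 1024 + 256)) = sqrt(150 + 1127) = sqrt(1277)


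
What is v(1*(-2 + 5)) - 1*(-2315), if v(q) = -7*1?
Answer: 2308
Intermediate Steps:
v(q) = -7
v(1*(-2 + 5)) - 1*(-2315) = -7 - 1*(-2315) = -7 + 2315 = 2308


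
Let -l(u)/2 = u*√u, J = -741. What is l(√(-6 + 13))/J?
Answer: 2*7^(¾)/741 ≈ 0.011615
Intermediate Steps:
l(u) = -2*u^(3/2) (l(u) = -2*u*√u = -2*u^(3/2))
l(√(-6 + 13))/J = -2*(-6 + 13)^(¾)/(-741) = -2*7^(¾)*(-1/741) = 2*7^(¾)/741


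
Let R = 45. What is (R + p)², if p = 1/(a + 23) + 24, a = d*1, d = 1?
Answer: 2745649/576 ≈ 4766.8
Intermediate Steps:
a = 1 (a = 1*1 = 1)
p = 577/24 (p = 1/(1 + 23) + 24 = 1/24 + 24 = 577/24 ≈ 24.042)
(R + p)² = (45 + 577/24)² = (1657/24)² = 2745649/576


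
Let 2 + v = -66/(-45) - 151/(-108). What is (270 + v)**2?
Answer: 21394035289/291600 ≈ 73368.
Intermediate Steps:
v = 467/540 (v = -2 + (-66/(-45) - 151/(-108)) = -2 + (-66*(-1/45) - 151*(-1/108)) = -2 + (22/15 + 151/108) = -2 + 1547/540 = 467/540 ≈ 0.86481)
(270 + v)**2 = (270 + 467/540)**2 = (146267/540)**2 = 21394035289/291600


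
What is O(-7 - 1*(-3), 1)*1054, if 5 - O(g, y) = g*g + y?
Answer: -12648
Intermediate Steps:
O(g, y) = 5 - y - g² (O(g, y) = 5 - (g*g + y) = 5 - (g² + y) = 5 - (y + g²) = 5 + (-y - g²) = 5 - y - g²)
O(-7 - 1*(-3), 1)*1054 = (5 - 1*1 - (-7 - 1*(-3))²)*1054 = (5 - 1 - (-7 + 3)²)*1054 = (5 - 1 - 1*(-4)²)*1054 = (5 - 1 - 1*16)*1054 = (5 - 1 - 16)*1054 = -12*1054 = -12648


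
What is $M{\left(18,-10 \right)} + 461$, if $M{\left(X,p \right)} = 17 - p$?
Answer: $488$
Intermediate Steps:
$M{\left(18,-10 \right)} + 461 = \left(17 - -10\right) + 461 = \left(17 + 10\right) + 461 = 27 + 461 = 488$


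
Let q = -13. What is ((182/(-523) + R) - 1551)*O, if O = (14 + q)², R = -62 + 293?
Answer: -690542/523 ≈ -1320.3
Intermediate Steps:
R = 231
O = 1 (O = (14 - 13)² = 1² = 1)
((182/(-523) + R) - 1551)*O = ((182/(-523) + 231) - 1551)*1 = ((182*(-1/523) + 231) - 1551)*1 = ((-182/523 + 231) - 1551)*1 = (120631/523 - 1551)*1 = -690542/523*1 = -690542/523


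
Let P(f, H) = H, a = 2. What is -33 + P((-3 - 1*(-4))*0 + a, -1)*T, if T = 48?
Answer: -81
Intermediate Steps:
-33 + P((-3 - 1*(-4))*0 + a, -1)*T = -33 - 1*48 = -33 - 48 = -81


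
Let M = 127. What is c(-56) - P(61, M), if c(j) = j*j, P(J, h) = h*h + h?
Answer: -13120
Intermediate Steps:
P(J, h) = h + h**2 (P(J, h) = h**2 + h = h + h**2)
c(j) = j**2
c(-56) - P(61, M) = (-56)**2 - 127*(1 + 127) = 3136 - 127*128 = 3136 - 1*16256 = 3136 - 16256 = -13120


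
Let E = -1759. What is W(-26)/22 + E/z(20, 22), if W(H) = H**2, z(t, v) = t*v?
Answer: 11761/440 ≈ 26.730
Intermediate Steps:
W(-26)/22 + E/z(20, 22) = (-26)**2/22 - 1759/(20*22) = 676*(1/22) - 1759/440 = 338/11 - 1759*1/440 = 338/11 - 1759/440 = 11761/440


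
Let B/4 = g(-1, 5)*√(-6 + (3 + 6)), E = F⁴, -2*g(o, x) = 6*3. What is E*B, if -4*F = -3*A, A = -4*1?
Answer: -2916*√3 ≈ -5050.7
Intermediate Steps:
A = -4
F = -3 (F = -(-3)*(-4)/4 = -¼*12 = -3)
g(o, x) = -9 (g(o, x) = -3*3 = -½*18 = -9)
E = 81 (E = (-3)⁴ = 81)
B = -36*√3 (B = 4*(-9*√(-6 + (3 + 6))) = 4*(-9*√(-6 + 9)) = 4*(-9*√3) = -36*√3 ≈ -62.354)
E*B = 81*(-36*√3) = -2916*√3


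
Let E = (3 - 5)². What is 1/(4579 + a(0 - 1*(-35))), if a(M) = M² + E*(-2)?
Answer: 1/5796 ≈ 0.00017253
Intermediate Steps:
E = 4 (E = (-2)² = 4)
a(M) = -8 + M² (a(M) = M² + 4*(-2) = M² - 8 = -8 + M²)
1/(4579 + a(0 - 1*(-35))) = 1/(4579 + (-8 + (0 - 1*(-35))²)) = 1/(4579 + (-8 + (0 + 35)²)) = 1/(4579 + (-8 + 35²)) = 1/(4579 + (-8 + 1225)) = 1/(4579 + 1217) = 1/5796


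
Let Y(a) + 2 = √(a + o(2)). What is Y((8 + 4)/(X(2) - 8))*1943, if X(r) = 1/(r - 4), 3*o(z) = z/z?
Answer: -3886 + 1943*I*√2805/51 ≈ -3886.0 + 2017.8*I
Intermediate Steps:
o(z) = ⅓ (o(z) = (z/z)/3 = (⅓)*1 = ⅓)
X(r) = 1/(-4 + r)
Y(a) = -2 + √(⅓ + a) (Y(a) = -2 + √(a + ⅓) = -2 + √(⅓ + a))
Y((8 + 4)/(X(2) - 8))*1943 = (-2 + √(3 + 9*((8 + 4)/(1/(-4 + 2) - 8)))/3)*1943 = (-2 + √(3 + 9*(12/(1/(-2) - 8)))/3)*1943 = (-2 + √(3 + 9*(12/(-½ - 8)))/3)*1943 = (-2 + √(3 + 9*(12/(-17/2)))/3)*1943 = (-2 + √(3 + 9*(12*(-2/17)))/3)*1943 = (-2 + √(3 + 9*(-24/17))/3)*1943 = (-2 + √(3 - 216/17)/3)*1943 = (-2 + √(-165/17)/3)*1943 = (-2 + (I*√2805/17)/3)*1943 = (-2 + I*√2805/51)*1943 = -3886 + 1943*I*√2805/51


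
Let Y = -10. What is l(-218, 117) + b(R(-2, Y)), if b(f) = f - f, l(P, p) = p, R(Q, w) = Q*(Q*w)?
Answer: 117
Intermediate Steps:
R(Q, w) = w*Q²
b(f) = 0
l(-218, 117) + b(R(-2, Y)) = 117 + 0 = 117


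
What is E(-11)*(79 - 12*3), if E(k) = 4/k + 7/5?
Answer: 2451/55 ≈ 44.564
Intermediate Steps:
E(k) = 7/5 + 4/k (E(k) = 4/k + 7*(⅕) = 4/k + 7/5 = 7/5 + 4/k)
E(-11)*(79 - 12*3) = (7/5 + 4/(-11))*(79 - 12*3) = (7/5 + 4*(-1/11))*(79 - 36) = (7/5 - 4/11)*43 = (57/55)*43 = 2451/55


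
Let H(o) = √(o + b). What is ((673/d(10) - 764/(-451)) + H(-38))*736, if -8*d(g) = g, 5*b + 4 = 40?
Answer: -890760192/2255 + 736*I*√770/5 ≈ -3.9502e+5 + 4084.6*I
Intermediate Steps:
b = 36/5 (b = -⅘ + (⅕)*40 = -⅘ + 8 = 36/5 ≈ 7.2000)
H(o) = √(36/5 + o) (H(o) = √(o + 36/5) = √(36/5 + o))
d(g) = -g/8
((673/d(10) - 764/(-451)) + H(-38))*736 = ((673/((-⅛*10)) - 764/(-451)) + √(180 + 25*(-38))/5)*736 = ((673/(-5/4) - 764*(-1/451)) + √(180 - 950)/5)*736 = ((673*(-⅘) + 764/451) + √(-770)/5)*736 = ((-2692/5 + 764/451) + (I*√770)/5)*736 = (-1210272/2255 + I*√770/5)*736 = -890760192/2255 + 736*I*√770/5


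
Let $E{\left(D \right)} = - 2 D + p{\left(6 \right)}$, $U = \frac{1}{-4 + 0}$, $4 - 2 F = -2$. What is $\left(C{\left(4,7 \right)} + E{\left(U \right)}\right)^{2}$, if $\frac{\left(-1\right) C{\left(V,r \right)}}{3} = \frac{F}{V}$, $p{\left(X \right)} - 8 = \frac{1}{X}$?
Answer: $\frac{5929}{144} \approx 41.174$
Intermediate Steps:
$F = 3$ ($F = 2 - -1 = 2 + 1 = 3$)
$p{\left(X \right)} = 8 + \frac{1}{X}$
$C{\left(V,r \right)} = - \frac{9}{V}$ ($C{\left(V,r \right)} = - 3 \frac{3}{V} = - \frac{9}{V}$)
$U = - \frac{1}{4}$ ($U = \frac{1}{-4} = - \frac{1}{4} \approx -0.25$)
$E{\left(D \right)} = \frac{49}{6} - 2 D$ ($E{\left(D \right)} = - 2 D + \left(8 + \frac{1}{6}\right) = - 2 D + \frac{49}{6} = \frac{49}{6} - 2 D$)
$\left(C{\left(4,7 \right)} + E{\left(U \right)}\right)^{2} = \left(- \frac{9}{4} + \left(\frac{49}{6} - - \frac{1}{2}\right)\right)^{2} = \left(\left(-9\right) \frac{1}{4} + \left(\frac{49}{6} + \frac{1}{2}\right)\right)^{2} = \left(- \frac{9}{4} + \frac{26}{3}\right)^{2} = \left(\frac{77}{12}\right)^{2} = \frac{5929}{144}$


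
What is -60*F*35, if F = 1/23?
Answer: -2100/23 ≈ -91.304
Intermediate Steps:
F = 1/23 ≈ 0.043478
-60*F*35 = -60*1/23*35 = -60/23*35 = -2100/23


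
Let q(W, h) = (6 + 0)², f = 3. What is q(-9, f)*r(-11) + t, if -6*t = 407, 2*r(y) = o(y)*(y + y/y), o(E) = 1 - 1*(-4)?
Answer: -5807/6 ≈ -967.83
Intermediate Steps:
o(E) = 5 (o(E) = 1 + 4 = 5)
q(W, h) = 36 (q(W, h) = 6² = 36)
r(y) = 5/2 + 5*y/2 (r(y) = (5*(y + y/y))/2 = (5*(y + 1))/2 = (5*(1 + y))/2 = (5 + 5*y)/2 = 5/2 + 5*y/2)
t = -407/6 (t = -⅙*407 = -407/6 ≈ -67.833)
q(-9, f)*r(-11) + t = 36*(5/2 + (5/2)*(-11)) - 407/6 = 36*(5/2 - 55/2) - 407/6 = 36*(-25) - 407/6 = -900 - 407/6 = -5807/6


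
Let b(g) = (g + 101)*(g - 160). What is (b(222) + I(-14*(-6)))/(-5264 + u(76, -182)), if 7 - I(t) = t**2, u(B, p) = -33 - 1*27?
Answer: -12977/5324 ≈ -2.4375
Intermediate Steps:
u(B, p) = -60 (u(B, p) = -33 - 27 = -60)
b(g) = (-160 + g)*(101 + g) (b(g) = (101 + g)*(-160 + g) = (-160 + g)*(101 + g))
I(t) = 7 - t**2
(b(222) + I(-14*(-6)))/(-5264 + u(76, -182)) = ((-16160 + 222**2 - 59*222) + (7 - (-14*(-6))**2))/(-5264 - 60) = ((-16160 + 49284 - 13098) + (7 - 1*84**2))/(-5324) = (20026 + (7 - 1*7056))*(-1/5324) = (20026 + (7 - 7056))*(-1/5324) = (20026 - 7049)*(-1/5324) = 12977*(-1/5324) = -12977/5324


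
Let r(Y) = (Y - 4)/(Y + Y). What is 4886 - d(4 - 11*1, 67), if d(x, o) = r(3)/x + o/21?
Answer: 68359/14 ≈ 4882.8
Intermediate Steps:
r(Y) = (-4 + Y)/(2*Y) (r(Y) = (-4 + Y)/((2*Y)) = (-4 + Y)*(1/(2*Y)) = (-4 + Y)/(2*Y))
d(x, o) = -1/(6*x) + o/21 (d(x, o) = ((½)*(-4 + 3)/3)/x + o/21 = ((½)*(⅓)*(-1))/x + o*(1/21) = -1/(6*x) + o/21)
4886 - d(4 - 11*1, 67) = 4886 - (-1/(6*(4 - 11*1)) + (1/21)*67) = 4886 - (-1/(6*(4 - 11)) + 67/21) = 4886 - (-⅙/(-7) + 67/21) = 4886 - (-⅙*(-⅐) + 67/21) = 4886 - (1/42 + 67/21) = 4886 - 1*45/14 = 4886 - 45/14 = 68359/14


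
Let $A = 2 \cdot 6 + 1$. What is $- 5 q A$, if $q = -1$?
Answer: $65$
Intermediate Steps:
$A = 13$ ($A = 12 + 1 = 13$)
$- 5 q A = \left(-5\right) \left(-1\right) 13 = 5 \cdot 13 = 65$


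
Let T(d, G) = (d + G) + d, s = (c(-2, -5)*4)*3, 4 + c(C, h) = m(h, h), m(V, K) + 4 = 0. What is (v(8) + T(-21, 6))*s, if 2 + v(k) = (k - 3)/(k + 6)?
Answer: 25296/7 ≈ 3613.7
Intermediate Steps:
m(V, K) = -4 (m(V, K) = -4 + 0 = -4)
c(C, h) = -8 (c(C, h) = -4 - 4 = -8)
v(k) = -2 + (-3 + k)/(6 + k) (v(k) = -2 + (k - 3)/(k + 6) = -2 + (-3 + k)/(6 + k))
s = -96 (s = -8*4*3 = -32*3 = -96)
T(d, G) = G + 2*d (T(d, G) = (G + d) + d = G + 2*d)
(v(8) + T(-21, 6))*s = ((-15 - 1*8)/(6 + 8) + (6 + 2*(-21)))*(-96) = ((-15 - 8)/14 + (6 - 42))*(-96) = ((1/14)*(-23) - 36)*(-96) = (-23/14 - 36)*(-96) = -527/14*(-96) = 25296/7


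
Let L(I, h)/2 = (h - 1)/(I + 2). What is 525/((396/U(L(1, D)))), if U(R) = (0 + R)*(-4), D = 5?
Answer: -1400/99 ≈ -14.141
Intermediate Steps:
L(I, h) = 2*(-1 + h)/(2 + I) (L(I, h) = 2*((h - 1)/(I + 2)) = 2*((-1 + h)/(2 + I)) = 2*(-1 + h)/(2 + I))
U(R) = -4*R (U(R) = R*(-4) = -4*R)
525/((396/U(L(1, D)))) = 525/((396/((-8*(-1 + 5)/(2 + 1))))) = 525/((396/((-8*4/3)))) = 525/((396/((-4*8/3)))) = 525/((396/(-32/3))) = 525/((396*(-3/32))) = 525/(-297/8) = 525*(-8/297) = -1400/99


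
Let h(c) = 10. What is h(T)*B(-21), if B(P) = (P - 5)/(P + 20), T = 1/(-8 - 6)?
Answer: 260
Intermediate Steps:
T = -1/14 (T = 1/(-14) = -1/14 ≈ -0.071429)
B(P) = (-5 + P)/(20 + P)
h(T)*B(-21) = 10*((-5 - 21)/(20 - 21)) = 10*(-26/(-1)) = 10*(-1*(-26)) = 10*26 = 260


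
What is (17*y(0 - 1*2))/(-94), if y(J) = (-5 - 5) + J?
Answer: 102/47 ≈ 2.1702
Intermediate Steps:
y(J) = -10 + J
(17*y(0 - 1*2))/(-94) = (17*(-10 + (0 - 1*2)))/(-94) = (17*(-10 + (0 - 2)))*(-1/94) = (17*(-10 - 2))*(-1/94) = (17*(-12))*(-1/94) = -204*(-1/94) = 102/47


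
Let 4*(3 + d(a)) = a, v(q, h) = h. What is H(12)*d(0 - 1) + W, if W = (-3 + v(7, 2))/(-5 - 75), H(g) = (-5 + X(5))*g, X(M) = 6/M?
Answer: 11857/80 ≈ 148.21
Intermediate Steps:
d(a) = -3 + a/4
H(g) = -19*g/5 (H(g) = (-5 + 6/5)*g = -19*g/5)
W = 1/80 (W = (-3 + 2)/(-5 - 75) = -1/(-80) = -1*(-1/80) = 1/80 ≈ 0.012500)
H(12)*d(0 - 1) + W = (-19/5*12)*(-3 + (0 - 1)/4) + 1/80 = -228*(-3 + (¼)*(-1))/5 + 1/80 = -228*(-3 - ¼)/5 + 1/80 = -228/5*(-13/4) + 1/80 = 741/5 + 1/80 = 11857/80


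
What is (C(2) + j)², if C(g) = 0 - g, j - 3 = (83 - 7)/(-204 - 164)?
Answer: 5329/8464 ≈ 0.62961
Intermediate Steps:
j = 257/92 (j = 3 + (83 - 7)/(-204 - 164) = 3 + 76/(-368) = 3 + 76*(-1/368) = 3 - 19/92 = 257/92 ≈ 2.7935)
C(g) = -g
(C(2) + j)² = (-1*2 + 257/92)² = (-2 + 257/92)² = (73/92)² = 5329/8464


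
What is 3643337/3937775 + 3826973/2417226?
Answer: 11495680081/4582807950 ≈ 2.5084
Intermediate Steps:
3643337/3937775 + 3826973/2417226 = 3643337*(1/3937775) + 3826973*(1/2417226) = 117527/127025 + 57119/36078 = 11495680081/4582807950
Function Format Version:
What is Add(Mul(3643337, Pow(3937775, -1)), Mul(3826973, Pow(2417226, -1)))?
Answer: Rational(11495680081, 4582807950) ≈ 2.5084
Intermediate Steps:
Add(Mul(3643337, Pow(3937775, -1)), Mul(3826973, Pow(2417226, -1))) = Add(Mul(3643337, Rational(1, 3937775)), Mul(3826973, Rational(1, 2417226))) = Add(Rational(117527, 127025), Rational(57119, 36078)) = Rational(11495680081, 4582807950)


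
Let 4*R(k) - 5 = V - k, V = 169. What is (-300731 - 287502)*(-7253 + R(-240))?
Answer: 8411143667/2 ≈ 4.2056e+9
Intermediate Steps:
R(k) = 87/2 - k/4 (R(k) = 5/4 + (169 - k)/4 = 5/4 + (169/4 - k/4) = 87/2 - k/4)
(-300731 - 287502)*(-7253 + R(-240)) = (-300731 - 287502)*(-7253 + (87/2 - 1/4*(-240))) = -588233*(-7253 + (87/2 + 60)) = -588233*(-7253 + 207/2) = -588233*(-14299/2) = 8411143667/2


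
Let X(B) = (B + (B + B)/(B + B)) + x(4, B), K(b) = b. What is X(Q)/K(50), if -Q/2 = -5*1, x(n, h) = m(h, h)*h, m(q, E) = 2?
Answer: 31/50 ≈ 0.62000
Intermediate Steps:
x(n, h) = 2*h
Q = 10 (Q = -(-10) = -2*(-5) = 10)
X(B) = 1 + 3*B (X(B) = (B + (B + B)/(B + B)) + 2*B = (B + (2*B)/((2*B))) + 2*B = (B + (2*B)*(1/(2*B))) + 2*B = (B + 1) + 2*B = (1 + B) + 2*B = 1 + 3*B)
X(Q)/K(50) = (1 + 3*10)/50 = (1 + 30)*(1/50) = 31*(1/50) = 31/50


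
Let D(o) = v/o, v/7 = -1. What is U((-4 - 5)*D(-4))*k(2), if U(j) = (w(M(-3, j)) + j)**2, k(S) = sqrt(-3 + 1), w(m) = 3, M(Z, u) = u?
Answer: 2601*I*sqrt(2)/16 ≈ 229.9*I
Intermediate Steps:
v = -7 (v = 7*(-1) = -7)
D(o) = -7/o
k(S) = I*sqrt(2) (k(S) = sqrt(-2) = I*sqrt(2))
U(j) = (3 + j)**2
U((-4 - 5)*D(-4))*k(2) = (3 + (-4 - 5)*(-7/(-4)))**2*(I*sqrt(2)) = (3 - (-63)*(-1)/4)**2*(I*sqrt(2)) = (3 - 9*7/4)**2*(I*sqrt(2)) = (3 - 63/4)**2*(I*sqrt(2)) = (-51/4)**2*(I*sqrt(2)) = 2601*(I*sqrt(2))/16 = 2601*I*sqrt(2)/16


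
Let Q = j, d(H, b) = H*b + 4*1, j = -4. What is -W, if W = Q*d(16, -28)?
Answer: -1776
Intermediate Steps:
d(H, b) = 4 + H*b (d(H, b) = H*b + 4 = 4 + H*b)
Q = -4
W = 1776 (W = -4*(4 + 16*(-28)) = -4*(4 - 448) = -4*(-444) = 1776)
-W = -1*1776 = -1776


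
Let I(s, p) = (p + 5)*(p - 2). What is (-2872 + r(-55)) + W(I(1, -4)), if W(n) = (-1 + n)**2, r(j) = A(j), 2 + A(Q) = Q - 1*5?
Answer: -2885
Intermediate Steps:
A(Q) = -7 + Q (A(Q) = -2 + (Q - 1*5) = -2 + (Q - 5) = -2 + (-5 + Q) = -7 + Q)
r(j) = -7 + j
I(s, p) = (-2 + p)*(5 + p) (I(s, p) = (5 + p)*(-2 + p) = (-2 + p)*(5 + p))
(-2872 + r(-55)) + W(I(1, -4)) = (-2872 + (-7 - 55)) + (-1 + (-10 + (-4)**2 + 3*(-4)))**2 = (-2872 - 62) + (-1 + (-10 + 16 - 12))**2 = -2934 + (-1 - 6)**2 = -2934 + (-7)**2 = -2934 + 49 = -2885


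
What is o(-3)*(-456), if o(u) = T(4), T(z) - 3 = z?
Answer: -3192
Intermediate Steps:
T(z) = 3 + z
o(u) = 7 (o(u) = 3 + 4 = 7)
o(-3)*(-456) = 7*(-456) = -3192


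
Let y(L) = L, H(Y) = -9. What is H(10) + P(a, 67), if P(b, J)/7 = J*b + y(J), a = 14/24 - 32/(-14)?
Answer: 21667/12 ≈ 1805.6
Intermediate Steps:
a = 241/84 (a = 14*(1/24) - 32*(-1/14) = 7/12 + 16/7 = 241/84 ≈ 2.8690)
P(b, J) = 7*J + 7*J*b (P(b, J) = 7*(J*b + J) = 7*(J + J*b) = 7*J + 7*J*b)
H(10) + P(a, 67) = -9 + 7*67*(1 + 241/84) = -9 + 7*67*(325/84) = -9 + 21775/12 = 21667/12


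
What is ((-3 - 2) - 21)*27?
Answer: -702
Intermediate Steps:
((-3 - 2) - 21)*27 = (-5 - 21)*27 = -26*27 = -702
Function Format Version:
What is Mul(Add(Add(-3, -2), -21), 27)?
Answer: -702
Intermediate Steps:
Mul(Add(Add(-3, -2), -21), 27) = Mul(Add(-5, -21), 27) = Mul(-26, 27) = -702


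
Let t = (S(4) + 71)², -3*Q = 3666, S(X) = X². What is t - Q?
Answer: 8791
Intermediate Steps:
Q = -1222 (Q = -⅓*3666 = -1222)
t = 7569 (t = (4² + 71)² = (16 + 71)² = 87² = 7569)
t - Q = 7569 - 1*(-1222) = 7569 + 1222 = 8791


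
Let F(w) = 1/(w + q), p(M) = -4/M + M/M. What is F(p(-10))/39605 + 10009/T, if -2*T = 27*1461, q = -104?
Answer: -3012690443/5936734053 ≈ -0.50747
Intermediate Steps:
p(M) = 1 - 4/M (p(M) = -4/M + 1 = 1 - 4/M)
F(w) = 1/(-104 + w) (F(w) = 1/(w - 104) = 1/(-104 + w))
T = -39447/2 (T = -27*1461/2 = -½*39447 = -39447/2 ≈ -19724.)
F(p(-10))/39605 + 10009/T = 1/(-104 + (-4 - 10)/(-10)*39605) + 10009/(-39447/2) = (1/39605)/(-104 - ⅒*(-14)) + 10009*(-2/39447) = (1/39605)/(-104 + 7/5) - 20018/39447 = (1/39605)/(-513/5) - 20018/39447 = -5/513*1/39605 - 20018/39447 = -1/4063473 - 20018/39447 = -3012690443/5936734053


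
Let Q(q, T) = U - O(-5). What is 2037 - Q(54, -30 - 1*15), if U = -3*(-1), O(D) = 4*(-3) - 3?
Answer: 2019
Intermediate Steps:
O(D) = -15 (O(D) = -12 - 3 = -15)
U = 3
Q(q, T) = 18 (Q(q, T) = 3 - 1*(-15) = 3 + 15 = 18)
2037 - Q(54, -30 - 1*15) = 2037 - 1*18 = 2037 - 18 = 2019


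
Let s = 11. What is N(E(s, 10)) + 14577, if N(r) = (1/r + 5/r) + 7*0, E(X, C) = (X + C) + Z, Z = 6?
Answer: 131195/9 ≈ 14577.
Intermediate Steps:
E(X, C) = 6 + C + X (E(X, C) = (X + C) + 6 = (C + X) + 6 = 6 + C + X)
N(r) = 6/r (N(r) = (1/r + 5/r) + 0 = 6/r + 0 = 6/r)
N(E(s, 10)) + 14577 = 6/(6 + 10 + 11) + 14577 = 6/27 + 14577 = 6*(1/27) + 14577 = 2/9 + 14577 = 131195/9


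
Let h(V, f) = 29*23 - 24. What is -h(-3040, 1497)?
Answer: -643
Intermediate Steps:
h(V, f) = 643 (h(V, f) = 667 - 24 = 643)
-h(-3040, 1497) = -1*643 = -643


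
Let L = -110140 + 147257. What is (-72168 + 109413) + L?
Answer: 74362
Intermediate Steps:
L = 37117
(-72168 + 109413) + L = (-72168 + 109413) + 37117 = 37245 + 37117 = 74362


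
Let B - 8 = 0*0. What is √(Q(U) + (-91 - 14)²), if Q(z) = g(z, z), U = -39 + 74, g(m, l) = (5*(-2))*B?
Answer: √10945 ≈ 104.62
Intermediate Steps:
B = 8 (B = 8 + 0*0 = 8 + 0 = 8)
g(m, l) = -80 (g(m, l) = (5*(-2))*8 = -10*8 = -80)
U = 35
Q(z) = -80
√(Q(U) + (-91 - 14)²) = √(-80 + (-91 - 14)²) = √(-80 + (-105)²) = √(-80 + 11025) = √10945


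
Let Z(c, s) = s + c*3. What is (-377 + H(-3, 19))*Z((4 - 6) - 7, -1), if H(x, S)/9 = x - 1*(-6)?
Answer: 9800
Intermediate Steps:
H(x, S) = 54 + 9*x (H(x, S) = 9*(x - 1*(-6)) = 9*(x + 6) = 9*(6 + x) = 54 + 9*x)
Z(c, s) = s + 3*c
(-377 + H(-3, 19))*Z((4 - 6) - 7, -1) = (-377 + (54 + 9*(-3)))*(-1 + 3*((4 - 6) - 7)) = (-377 + (54 - 27))*(-1 + 3*(-2 - 7)) = (-377 + 27)*(-1 + 3*(-9)) = -350*(-1 - 27) = -350*(-28) = 9800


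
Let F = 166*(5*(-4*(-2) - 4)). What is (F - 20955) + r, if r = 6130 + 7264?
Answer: -4241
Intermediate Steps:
F = 3320 (F = 166*(5*(8 - 4)) = 166*(5*4) = 166*20 = 3320)
r = 13394
(F - 20955) + r = (3320 - 20955) + 13394 = -17635 + 13394 = -4241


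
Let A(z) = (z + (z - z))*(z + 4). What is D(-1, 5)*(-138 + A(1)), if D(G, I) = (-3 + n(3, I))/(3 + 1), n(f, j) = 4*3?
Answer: -1197/4 ≈ -299.25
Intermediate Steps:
n(f, j) = 12
D(G, I) = 9/4 (D(G, I) = (-3 + 12)/(3 + 1) = 9/4)
A(z) = z*(4 + z) (A(z) = (z + 0)*(4 + z) = z*(4 + z))
D(-1, 5)*(-138 + A(1)) = 9*(-138 + 1*(4 + 1))/4 = 9*(-138 + 1*5)/4 = 9*(-138 + 5)/4 = (9/4)*(-133) = -1197/4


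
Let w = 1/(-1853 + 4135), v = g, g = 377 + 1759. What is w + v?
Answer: 4874353/2282 ≈ 2136.0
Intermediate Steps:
g = 2136
v = 2136
w = 1/2282 ≈ 0.00043821
w + v = 1/2282 + 2136 = 4874353/2282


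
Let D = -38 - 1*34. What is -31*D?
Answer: 2232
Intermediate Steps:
D = -72 (D = -38 - 34 = -72)
-31*D = -31*(-72) = 2232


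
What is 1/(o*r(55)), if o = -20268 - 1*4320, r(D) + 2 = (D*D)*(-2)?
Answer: 1/148806576 ≈ 6.7201e-9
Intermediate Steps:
r(D) = -2 - 2*D² (r(D) = -2 + (D*D)*(-2) = -2 + D²*(-2) = -2 - 2*D²)
o = -24588 (o = -20268 - 4320 = -24588)
1/(o*r(55)) = 1/((-24588)*(-2 - 2*55²)) = -1/(24588*(-2 - 2*3025)) = -1/(24588*(-2 - 6050)) = -1/24588/(-6052) = -1/24588*(-1/6052) = 1/148806576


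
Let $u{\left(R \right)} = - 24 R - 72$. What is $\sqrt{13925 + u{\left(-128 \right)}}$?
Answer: $5 \sqrt{677} \approx 130.1$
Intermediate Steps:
$u{\left(R \right)} = -72 - 24 R$
$\sqrt{13925 + u{\left(-128 \right)}} = \sqrt{13925 - -3000} = \sqrt{13925 + \left(-72 + 3072\right)} = \sqrt{13925 + 3000} = \sqrt{16925} = 5 \sqrt{677}$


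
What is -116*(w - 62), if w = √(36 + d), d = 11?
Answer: 7192 - 116*√47 ≈ 6396.7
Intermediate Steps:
w = √47 (w = √(36 + 11) = √47 ≈ 6.8557)
-116*(w - 62) = -116*(√47 - 62) = -116*(-62 + √47) = 7192 - 116*√47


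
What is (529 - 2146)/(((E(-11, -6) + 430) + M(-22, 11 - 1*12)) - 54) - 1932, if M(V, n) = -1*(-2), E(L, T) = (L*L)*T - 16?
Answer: -100233/52 ≈ -1927.6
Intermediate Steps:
E(L, T) = -16 + T*L**2 (E(L, T) = L**2*T - 16 = T*L**2 - 16 = -16 + T*L**2)
M(V, n) = 2
(529 - 2146)/(((E(-11, -6) + 430) + M(-22, 11 - 1*12)) - 54) - 1932 = (529 - 2146)/((((-16 - 6*(-11)**2) + 430) + 2) - 54) - 1932 = -1617/((((-16 - 6*121) + 430) + 2) - 54) - 1932 = -1617/((((-16 - 726) + 430) + 2) - 54) - 1932 = -1617/(((-742 + 430) + 2) - 54) - 1932 = -1617/((-312 + 2) - 54) - 1932 = -1617/(-310 - 54) - 1932 = -1617/(-364) - 1932 = -1617*(-1/364) - 1932 = 231/52 - 1932 = -100233/52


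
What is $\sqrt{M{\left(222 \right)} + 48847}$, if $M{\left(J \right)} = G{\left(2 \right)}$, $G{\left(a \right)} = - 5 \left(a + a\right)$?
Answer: $\sqrt{48827} \approx 220.97$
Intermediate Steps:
$G{\left(a \right)} = - 10 a$ ($G{\left(a \right)} = - 5 \cdot 2 a = - 10 a$)
$M{\left(J \right)} = -20$ ($M{\left(J \right)} = \left(-10\right) 2 = -20$)
$\sqrt{M{\left(222 \right)} + 48847} = \sqrt{-20 + 48847} = \sqrt{48827}$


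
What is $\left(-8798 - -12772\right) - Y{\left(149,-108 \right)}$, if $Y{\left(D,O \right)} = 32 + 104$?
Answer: $3838$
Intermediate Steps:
$Y{\left(D,O \right)} = 136$
$\left(-8798 - -12772\right) - Y{\left(149,-108 \right)} = \left(-8798 - -12772\right) - 136 = \left(-8798 + 12772\right) - 136 = 3974 - 136 = 3838$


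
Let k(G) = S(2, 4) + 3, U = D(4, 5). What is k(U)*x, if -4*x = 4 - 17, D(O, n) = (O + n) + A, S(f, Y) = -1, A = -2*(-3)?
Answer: 13/2 ≈ 6.5000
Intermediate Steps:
A = 6
D(O, n) = 6 + O + n (D(O, n) = (O + n) + 6 = 6 + O + n)
U = 15 (U = 6 + 4 + 5 = 15)
k(G) = 2 (k(G) = -1 + 3 = 2)
x = 13/4 (x = -(4 - 17)/4 = -¼*(-13) = 13/4 ≈ 3.2500)
k(U)*x = 2*(13/4) = 13/2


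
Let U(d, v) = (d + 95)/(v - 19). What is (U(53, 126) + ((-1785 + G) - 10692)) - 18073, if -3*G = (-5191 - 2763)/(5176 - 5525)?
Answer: -3423182072/112029 ≈ -30556.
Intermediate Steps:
G = -7954/1047 (G = -(-5191 - 2763)/(3*(5176 - 5525)) = -(-7954)/(3*(-349)) = -(-7954)*(-1)/(3*349) = -⅓*7954/349 = -7954/1047 ≈ -7.5969)
U(d, v) = (95 + d)/(-19 + v)
(U(53, 126) + ((-1785 + G) - 10692)) - 18073 = ((95 + 53)/(-19 + 126) + ((-1785 - 7954/1047) - 10692)) - 18073 = (148/107 + (-1876849/1047 - 10692)) - 18073 = ((1/107)*148 - 13071373/1047) - 18073 = (148/107 - 13071373/1047) - 18073 = -1398481955/112029 - 18073 = -3423182072/112029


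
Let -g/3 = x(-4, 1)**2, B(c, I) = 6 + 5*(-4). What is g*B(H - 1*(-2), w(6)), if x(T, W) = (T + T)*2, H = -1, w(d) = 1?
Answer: 10752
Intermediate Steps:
x(T, W) = 4*T (x(T, W) = (2*T)*2 = 4*T)
B(c, I) = -14 (B(c, I) = 6 - 20 = -14)
g = -768 (g = -3*(4*(-4))**2 = -3*(-16)**2 = -3*256 = -768)
g*B(H - 1*(-2), w(6)) = -768*(-14) = 10752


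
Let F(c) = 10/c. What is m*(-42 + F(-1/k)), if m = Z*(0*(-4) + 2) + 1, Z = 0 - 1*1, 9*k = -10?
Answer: 278/9 ≈ 30.889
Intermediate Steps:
k = -10/9 (k = (1/9)*(-10) = -10/9 ≈ -1.1111)
Z = -1 (Z = 0 - 1 = -1)
m = -1 (m = -(0*(-4) + 2) + 1 = -(0 + 2) + 1 = -1*2 + 1 = -2 + 1 = -1)
m*(-42 + F(-1/k)) = -(-42 + 10/((-1/(-10/9)))) = -(-42 + 10/((-1*(-9/10)))) = -(-42 + 10/(9/10)) = -(-42 + 10*(10/9)) = -(-42 + 100/9) = -1*(-278/9) = 278/9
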